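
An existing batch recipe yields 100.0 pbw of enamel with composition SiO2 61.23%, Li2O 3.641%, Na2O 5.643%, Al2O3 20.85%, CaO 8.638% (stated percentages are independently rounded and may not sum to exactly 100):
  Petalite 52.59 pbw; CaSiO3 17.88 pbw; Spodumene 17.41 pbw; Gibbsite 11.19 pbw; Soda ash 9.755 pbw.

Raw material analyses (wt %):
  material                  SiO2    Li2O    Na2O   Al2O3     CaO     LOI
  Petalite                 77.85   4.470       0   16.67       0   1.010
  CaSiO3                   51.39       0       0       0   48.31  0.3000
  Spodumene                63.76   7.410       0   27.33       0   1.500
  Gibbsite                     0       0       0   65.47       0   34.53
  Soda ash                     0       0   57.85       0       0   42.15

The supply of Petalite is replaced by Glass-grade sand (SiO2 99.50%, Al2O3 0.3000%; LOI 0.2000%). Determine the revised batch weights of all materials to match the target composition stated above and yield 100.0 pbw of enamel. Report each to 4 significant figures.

In-progress results are displayed (rounded to four significant digits) within the worked lines. Each numeric step holds full float precision all the way through — each reported value takes a single rounding. All derived quantities (yield, totals, glass mass, the five compositions, ignition loss) are computed at full float precision using the weight values on 100.0 pbw of glass exactly as shown in problem or answer.
Oxide mass targets, per 100.0 pbw enamel:
  SiO2: 61.23% × 100.0 = 61.23 pbw
  Li2O: 3.641% × 100.0 = 3.641 pbw
  Na2O: 5.643% × 100.0 = 5.643 pbw
  Al2O3: 20.85% × 100.0 = 20.85 pbw
  CaO: 8.638% × 100.0 = 8.638 pbw
A balance pass over the oxides, with the batch weights as given, relative to the basis at hand (target by target, the sums agree given rounding of the digits):
  SiO2: 20.82·0.9950 + 17.88·0.5139 + 49.14·0.6376 = 61.24 pbw (target 61.23 pbw)
  Li2O: 49.14·0.07410 = 3.641 pbw (target 3.641 pbw)
  Na2O: 9.755·0.5785 = 5.643 pbw (target 5.643 pbw)
  Al2O3: 20.82·0.003000 + 49.14·0.2733 + 11.24·0.6547 = 20.85 pbw (target 20.85 pbw)
  CaO: 17.88·0.4831 = 8.638 pbw (target 8.638 pbw)
Glass-mass sanity pass: batch total minus LOI = 100.0 pbw (the Σ of target masses is 100.0 pbw; versus the stated basis of 100.0 pbw — any gap is answer rounding).
Batch grand total — Σ batch = 108.8 pbw; ignition loss, Σ(batch × LOI) = 8.825 pbw; the yield ratio, glass ÷ batch: 91.89%.

Revised batch per 100.0 pbw enamel:
  Glass-grade sand: 20.82 pbw
  CaSiO3: 17.88 pbw
  Spodumene: 49.14 pbw
  Gibbsite: 11.24 pbw
  Soda ash: 9.755 pbw
Total batch = 108.8 pbw; LOI loss = 8.825 pbw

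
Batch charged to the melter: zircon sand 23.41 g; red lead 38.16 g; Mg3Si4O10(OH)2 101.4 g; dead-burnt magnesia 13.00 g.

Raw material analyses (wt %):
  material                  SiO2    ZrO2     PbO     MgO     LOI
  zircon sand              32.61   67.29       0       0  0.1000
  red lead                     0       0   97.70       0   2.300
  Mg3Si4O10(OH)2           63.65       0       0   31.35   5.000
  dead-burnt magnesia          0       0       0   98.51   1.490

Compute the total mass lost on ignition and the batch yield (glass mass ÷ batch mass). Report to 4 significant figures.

Rounding to four significant figures governs every intermediate as displayed. All internal work holds exact precision from start to finish. A single rounding finalizes each reported figure — the derived quantities, including yield, totals, the four compositions, LOI, glass mass, are carried from the weighed amounts per 169.8 g of glass at full float precision as written in problem or answer.
Ignition loss by material:
  zircon sand: 23.41 × 0.001000 = 0.02341 g
  red lead: 38.16 × 0.02300 = 0.8777 g
  Mg3Si4O10(OH)2: 101.4 × 0.05000 = 5.070 g
  dead-burnt magnesia: 13.00 × 0.01490 = 0.1937 g
Total LOI = 6.165 g
Glass = batch − LOI = 176.0 − 6.165 = 169.8 g

LOI loss = 6.165 g; glass = 169.8 g; yield = 96.50%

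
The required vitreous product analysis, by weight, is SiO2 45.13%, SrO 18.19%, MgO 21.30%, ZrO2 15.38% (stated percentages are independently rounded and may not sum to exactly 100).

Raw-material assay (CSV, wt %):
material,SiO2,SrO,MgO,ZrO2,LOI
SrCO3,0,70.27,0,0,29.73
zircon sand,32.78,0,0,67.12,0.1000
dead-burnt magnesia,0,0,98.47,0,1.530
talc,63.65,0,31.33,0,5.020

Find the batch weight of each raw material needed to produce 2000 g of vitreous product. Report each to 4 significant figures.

Batch per 2000 g vitreous product:
  SrCO3: 517.7 g
  zircon sand: 458.3 g
  dead-burnt magnesia: 56.53 g
  talc: 1182 g
Total batch = 2215 g; LOI loss = 214.6 g; yield = 90.31%

Mid-chain values are displayed, with 4-significant-digit rounding, in the printout; all internal work holds full precision in every operation — every reported figure is rounded once only — derived quantities, which include net glass mass, ignition loss, the yield, four oxide percentages, totals, are computed at exact precision, as given in problem or answer, using the weight values at 2000 g of glass.
The oxide mass targets at 2000 g vitreous product:
  SiO2: 45.13% × 2000 = 902.6 g
  SrO: 18.19% × 2000 = 363.8 g
  MgO: 21.30% × 2000 = 426.0 g
  ZrO2: 15.38% × 2000 = 307.6 g
Mass-balance tally per oxide per the reported batch figures, on the stated basis (every target is met by its sum inside rounding margins):
  SiO2: 458.3·0.3278 + 1182·0.6365 = 902.6 g (target 902.6 g)
  SrO: 517.7·0.7027 = 363.8 g (target 363.8 g)
  MgO: 56.53·0.9847 + 1182·0.3133 = 426.0 g (target 426.0 g)
  ZrO2: 458.3·0.6712 = 307.6 g (target 307.6 g)
The glass-mass cross-check: Σ batch − LOI loss = 2000 g (summing oxide targets gives 2000 g; the stated basis being 2000 g — rounding explains the deltas).
Batch total: Σ batch = 2215 g; Σ batch·LOI gives LOI loss = 214.6 g; the yield ratio, glass ÷ batch: 90.31%.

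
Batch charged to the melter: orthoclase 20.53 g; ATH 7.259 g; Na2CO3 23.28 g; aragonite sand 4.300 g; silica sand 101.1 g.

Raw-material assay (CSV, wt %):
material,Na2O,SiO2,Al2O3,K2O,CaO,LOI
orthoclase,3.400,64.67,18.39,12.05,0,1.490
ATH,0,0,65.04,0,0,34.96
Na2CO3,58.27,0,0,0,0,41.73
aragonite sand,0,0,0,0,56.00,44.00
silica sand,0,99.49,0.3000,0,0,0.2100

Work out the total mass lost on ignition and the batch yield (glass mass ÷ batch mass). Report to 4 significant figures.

LOI loss = 14.66 g; glass = 141.8 g; yield = 90.63%

All arithmetic carries exact precision through the solve; working values appear with 4-significant-digit rounding alongside each step — each reported number undergoes a single rounding — all derived quantities (glass mass, LOI, the yield, five oxide percentages, the totals) are re-derived in full precision starting from the weights at 141.8 g of glass exactly as shown in the problem or answer text.
Per-material ignition loss:
  orthoclase: 20.53 × 0.01490 = 0.3059 g
  ATH: 7.259 × 0.3496 = 2.538 g
  Na2CO3: 23.28 × 0.4173 = 9.715 g
  aragonite sand: 4.300 × 0.4400 = 1.892 g
  silica sand: 101.1 × 0.002100 = 0.2123 g
Total LOI = 14.66 g
Glass = batch − LOI = 156.5 − 14.66 = 141.8 g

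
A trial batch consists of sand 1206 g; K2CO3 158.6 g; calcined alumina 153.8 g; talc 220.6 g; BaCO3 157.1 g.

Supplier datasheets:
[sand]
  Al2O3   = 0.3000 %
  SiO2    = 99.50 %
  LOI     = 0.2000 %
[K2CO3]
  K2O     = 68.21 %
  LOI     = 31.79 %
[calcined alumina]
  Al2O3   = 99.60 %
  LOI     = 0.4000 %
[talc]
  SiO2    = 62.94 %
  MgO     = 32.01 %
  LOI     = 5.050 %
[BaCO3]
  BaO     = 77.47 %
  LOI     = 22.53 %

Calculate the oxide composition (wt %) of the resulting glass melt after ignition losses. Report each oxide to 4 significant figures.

Each numeric step runs at full precision through every step; in-progress results appear with 4-significant-digit rounding as written — exactly one rounding is applied to every reported value. The derived quantities, including net glass mass, the totals, ignition loss, the five compositions, yield, are recomputed starting from the weights at 1796 g of glass in full float precision, exactly as printed in the question or the answer.
Mass of each oxide from the mix:
  K2O: 158.6·0.6821 = 108.2 g
  Al2O3: 1206·0.003000 + 153.8·0.9960 = 156.8 g
  BaO: 157.1·0.7747 = 121.7 g
  SiO2: 1206·0.9950 + 220.6·0.6294 = 1339 g
  MgO: 220.6·0.3201 = 70.61 g
LOI: 1206·0.002000 + 158.6·0.3179 + 153.8·0.004000 + 220.6·0.05050 + 157.1·0.2253 = 99.98 g
The glass mass, total less LOI, = 1896 − 99.98 = 1796 g (= Σ oxide masses)
each oxide over glass, ×100, is wt %

Glass mass = 1796 g (batch 1896 − LOI 99.98).
Composition: K2O 6.023%, Al2O3 8.730%, BaO 6.776%, SiO2 74.54%, MgO 3.931%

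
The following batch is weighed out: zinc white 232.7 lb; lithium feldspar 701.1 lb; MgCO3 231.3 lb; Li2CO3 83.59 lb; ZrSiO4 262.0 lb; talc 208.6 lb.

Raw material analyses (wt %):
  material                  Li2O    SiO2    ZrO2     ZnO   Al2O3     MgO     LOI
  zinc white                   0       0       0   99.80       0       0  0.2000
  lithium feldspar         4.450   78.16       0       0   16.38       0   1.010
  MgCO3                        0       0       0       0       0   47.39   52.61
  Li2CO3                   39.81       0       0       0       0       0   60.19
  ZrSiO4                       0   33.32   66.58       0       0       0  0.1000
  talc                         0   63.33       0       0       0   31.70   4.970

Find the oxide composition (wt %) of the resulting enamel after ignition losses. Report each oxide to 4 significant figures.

Glass mass = 1529 lb (batch 1719 − LOI 190.2).
Composition: Li2O 4.217%, SiO2 50.18%, ZrO2 11.41%, ZnO 15.19%, Al2O3 7.510%, MgO 11.49%

Rounding to four significant digits applies to each working value as printed. The whole derivation keeps full float precision at each step — a single rounding completes every reported number. All derived quantities, including the totals, LOI, net glass mass, the six compositions, yield, are rebuilt using the weight values on 1529 lb of glass in full float precision as quoted within the problem or the answer.
Mass of each oxide from the mix:
  Li2O: 701.1·0.04450 + 83.59·0.3981 = 64.48 lb
  SiO2: 701.1·0.7816 + 262.0·0.3332 + 208.6·0.6333 = 767.4 lb
  ZrO2: 262.0·0.6658 = 174.4 lb
  ZnO: 232.7·0.9980 = 232.2 lb
  Al2O3: 701.1·0.1638 = 114.8 lb
  MgO: 231.3·0.4739 + 208.6·0.3170 = 175.7 lb
LOI: 232.7·0.002000 + 701.1·0.01010 + 231.3·0.5261 + 83.59·0.6019 + 262.0·0.001000 + 208.6·0.04970 = 190.2 lb
The glass mass, total less LOI, = 1719 − 190.2 = 1529 lb (the oxide masses sum to this)
percent share: oxide ÷ glass, ×100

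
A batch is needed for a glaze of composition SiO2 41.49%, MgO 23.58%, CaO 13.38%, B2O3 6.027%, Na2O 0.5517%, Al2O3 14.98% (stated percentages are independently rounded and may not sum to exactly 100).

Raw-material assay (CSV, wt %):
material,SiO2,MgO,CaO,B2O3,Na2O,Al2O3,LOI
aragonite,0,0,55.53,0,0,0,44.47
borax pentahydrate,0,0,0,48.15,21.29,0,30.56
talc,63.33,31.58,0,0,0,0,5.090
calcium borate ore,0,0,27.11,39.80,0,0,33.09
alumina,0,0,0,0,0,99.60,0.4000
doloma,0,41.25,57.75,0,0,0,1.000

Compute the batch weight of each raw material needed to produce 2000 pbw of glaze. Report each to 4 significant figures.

Batch per 2000 pbw glaze:
  aragonite: 218.9 pbw
  borax pentahydrate: 51.83 pbw
  talc: 1310 pbw
  calcium borate ore: 240.2 pbw
  alumina: 300.8 pbw
  doloma: 140.2 pbw
Total batch = 2262 pbw; LOI loss = 262.0 pbw; yield = 88.42%

Mid-chain values appear, with 4-significant-digit rounding, within the worked lines — the whole derivation runs at full float precision end to end. Every reported value takes just one rounding — all derived quantities (the totals, the yield, the six compositions, ignition loss, net glass mass) are recomputed using the weight values per 2000 pbw of glass in exact precision as quoted within problem or answer.
Per-oxide target masses for 2000 pbw glaze:
  SiO2: 41.49% × 2000 = 829.8 pbw
  MgO: 23.58% × 2000 = 471.6 pbw
  CaO: 13.38% × 2000 = 267.6 pbw
  B2O3: 6.027% × 2000 = 120.5 pbw
  Na2O: 0.5517% × 2000 = 11.03 pbw
  Al2O3: 14.98% × 2000 = 299.6 pbw
Checking each oxide sum working from each reported weight, against the basis in use (sum by sum, the targets are met up to rounding of the answer):
  SiO2: 1310·0.6333 = 829.6 pbw (target 829.8 pbw)
  MgO: 1310·0.3158 + 140.2·0.4125 = 471.5 pbw (target 471.6 pbw)
  CaO: 218.9·0.5553 + 240.2·0.2711 + 140.2·0.5775 = 267.6 pbw (target 267.6 pbw)
  B2O3: 51.83·0.4815 + 240.2·0.3980 = 120.6 pbw (target 120.5 pbw)
  Na2O: 51.83·0.2129 = 11.03 pbw (target 11.03 pbw)
  Al2O3: 300.8·0.9960 = 299.6 pbw (target 299.6 pbw)
Auditing the glass mass value: the batch minus its LOI: 2000 pbw (per-oxide target masses sum to 2000 pbw; stated basis 2000 pbw — gaps are rounding artifacts).
Adding the batch up: Σ batch = 2262 pbw; the LOI term Σ batch·LOI equals 262.0 pbw; yield = glass ÷ total batch = 88.42%.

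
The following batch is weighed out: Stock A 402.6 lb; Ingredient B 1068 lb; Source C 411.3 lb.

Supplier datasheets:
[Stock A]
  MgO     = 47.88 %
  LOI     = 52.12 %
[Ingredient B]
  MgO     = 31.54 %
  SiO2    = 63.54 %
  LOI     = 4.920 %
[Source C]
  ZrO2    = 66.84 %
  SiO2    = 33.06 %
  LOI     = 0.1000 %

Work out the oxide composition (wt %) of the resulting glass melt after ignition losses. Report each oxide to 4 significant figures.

All arithmetic keeps exact precision end to end. Mid-chain values are shown rounded off to 4 significant figures on the page — each reported figure is rounded just once — all derived quantities are recomputed at full float precision (ignition loss, the yield, the totals, glass mass, the three compositions) from the batch weights at 1619 lb of glass, as set out in the problem or the answer.
Mass of each oxide from the mix:
  ZrO2: 411.3·0.6684 = 274.9 lb
  MgO: 402.6·0.4788 + 1068·0.3154 = 529.6 lb
  SiO2: 1068·0.6354 + 411.3·0.3306 = 814.6 lb
LOI: 402.6·0.5212 + 1068·0.04920 + 411.3·0.001000 = 262.8 lb
The glass mass, total less LOI, = 1882 − 262.8 = 1619 lb (= the summed oxide contributions)
percent by weight: oxide/glass ×100

Glass mass = 1619 lb (batch 1882 − LOI 262.8).
Composition: ZrO2 16.98%, MgO 32.71%, SiO2 50.31%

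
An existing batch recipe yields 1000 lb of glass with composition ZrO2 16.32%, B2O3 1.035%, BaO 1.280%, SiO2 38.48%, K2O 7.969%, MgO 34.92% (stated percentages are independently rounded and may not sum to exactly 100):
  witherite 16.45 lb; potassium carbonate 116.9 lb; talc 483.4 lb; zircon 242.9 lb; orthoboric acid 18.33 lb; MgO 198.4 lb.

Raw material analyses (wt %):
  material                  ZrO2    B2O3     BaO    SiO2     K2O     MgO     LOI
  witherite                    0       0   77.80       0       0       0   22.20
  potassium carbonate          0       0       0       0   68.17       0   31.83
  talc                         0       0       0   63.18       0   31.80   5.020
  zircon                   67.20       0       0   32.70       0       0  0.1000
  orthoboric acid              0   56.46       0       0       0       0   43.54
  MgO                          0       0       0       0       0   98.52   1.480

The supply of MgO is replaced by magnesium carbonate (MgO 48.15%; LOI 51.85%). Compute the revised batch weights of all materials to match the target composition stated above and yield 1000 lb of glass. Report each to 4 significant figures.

All arithmetic maintains full precision all the way through; values along the way are printed, with 4-significant-figure rounding, alongside each step. Every reported result is rounded only once — derived quantities are computed from the weighed amounts per 1000 lb of glass in full float precision (the totals, LOI, the yield, six oxide percentages, glass mass) precisely as stated by either problem or answer.
Target oxide masses per 1000 lb glass:
  ZrO2: 16.32% × 1000 = 163.2 lb
  B2O3: 1.035% × 1000 = 10.35 lb
  BaO: 1.280% × 1000 = 12.80 lb
  SiO2: 38.48% × 1000 = 384.8 lb
  K2O: 7.969% × 1000 = 79.69 lb
  MgO: 34.92% × 1000 = 349.2 lb
Oxide-by-oxide audit applying the batch weights above, on the stated basis (delivered sums recover each target once rounding is allowed for):
  ZrO2: 242.9·0.6720 = 163.2 lb (target 163.2 lb)
  B2O3: 18.33·0.5646 = 10.35 lb (target 10.35 lb)
  BaO: 16.45·0.7780 = 12.80 lb (target 12.80 lb)
  SiO2: 483.4·0.6318 + 242.9·0.3270 = 384.8 lb (target 384.8 lb)
  K2O: 116.9·0.6817 = 79.69 lb (target 79.69 lb)
  MgO: 483.4·0.3180 + 406.0·0.4815 = 349.2 lb (target 349.2 lb)
Consistency of the glass mass: net batch after ignition = 1000 lb (per-oxide target masses sum to 1000 lb; stated basis 1000 lb — any gap is answer rounding).
Batch grand total — Σ batch = 1284 lb; ignition loss, Σ(batch × LOI) = 283.9 lb; as yield: glass ÷ batch → 77.89%.

Revised batch per 1000 lb glass:
  witherite: 16.45 lb
  potassium carbonate: 116.9 lb
  talc: 483.4 lb
  zircon: 242.9 lb
  orthoboric acid: 18.33 lb
  magnesium carbonate: 406.0 lb
Total batch = 1284 lb; LOI loss = 283.9 lb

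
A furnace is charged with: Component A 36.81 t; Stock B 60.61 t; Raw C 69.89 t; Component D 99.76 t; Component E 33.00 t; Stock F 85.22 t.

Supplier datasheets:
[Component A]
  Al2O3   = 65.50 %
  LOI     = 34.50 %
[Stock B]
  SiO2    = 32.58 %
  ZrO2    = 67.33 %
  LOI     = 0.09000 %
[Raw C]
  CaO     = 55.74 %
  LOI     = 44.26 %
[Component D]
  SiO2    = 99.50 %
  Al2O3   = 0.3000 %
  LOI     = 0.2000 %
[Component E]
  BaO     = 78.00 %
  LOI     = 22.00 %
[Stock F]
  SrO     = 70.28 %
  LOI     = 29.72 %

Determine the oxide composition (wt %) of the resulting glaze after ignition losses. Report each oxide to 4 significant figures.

Glass mass = 308.8 t (batch 385.3 − LOI 76.47).
Composition: SiO2 38.54%, SrO 19.39%, BaO 8.335%, CaO 12.61%, Al2O3 7.904%, ZrO2 13.21%

All internal work runs at full float precision through every step. Rounding to 4 significant figures extends to every working value as shown; every reported value takes exactly one rounding; derived quantities, which include the six compositions, the yield, net glass mass, the totals, ignition loss, are carried in full precision, exactly as shown in the problem or the answer, from the batch weights for 308.8 t of glass.
Oxide-by-oxide delivered mass:
  SiO2: 60.61·0.3258 + 99.76·0.9950 = 119.0 t
  SrO: 85.22·0.7028 = 59.89 t
  BaO: 33.00·0.7800 = 25.74 t
  CaO: 69.89·0.5574 = 38.96 t
  Al2O3: 36.81·0.6550 + 99.76·0.003000 = 24.41 t
  ZrO2: 60.61·0.6733 = 40.81 t
LOI: 36.81·0.3450 + 60.61·9.000e-04 + 69.89·0.4426 + 99.76·0.002000 + 33.00·0.2200 + 85.22·0.2972 = 76.47 t
Glass mass = batch − LOI = 385.3 − 76.47 = 308.8 t (equal to the oxide-mass sum)
wt % = oxide mass / glass mass × 100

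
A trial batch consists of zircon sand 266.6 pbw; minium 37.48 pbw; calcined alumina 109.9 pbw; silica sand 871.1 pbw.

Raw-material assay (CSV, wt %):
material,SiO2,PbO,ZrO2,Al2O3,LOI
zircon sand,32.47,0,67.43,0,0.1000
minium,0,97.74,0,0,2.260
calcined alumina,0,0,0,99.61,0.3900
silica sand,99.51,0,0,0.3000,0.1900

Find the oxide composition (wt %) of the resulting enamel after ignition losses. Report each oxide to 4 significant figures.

Glass mass = 1282 pbw (batch 1285 − LOI 3.197).
Composition: SiO2 74.37%, PbO 2.858%, ZrO2 14.02%, Al2O3 8.744%

The whole derivation maintains full float precision from first step to last — in-progress results are rounded off to 4 significant figures as shown — each reported value sees exactly one rounding. All derived quantities are carried using the weight values per 1282 pbw of glass at exact precision (yield, four oxide percentages, glass mass, LOI, totals), as they appear in either problem or answer.
Oxide-by-oxide delivered mass:
  SiO2: 266.6·0.3247 + 871.1·0.9951 = 953.4 pbw
  PbO: 37.48·0.9774 = 36.63 pbw
  ZrO2: 266.6·0.6743 = 179.8 pbw
  Al2O3: 109.9·0.9961 + 871.1·0.003000 = 112.1 pbw
LOI: 266.6·0.001000 + 37.48·0.02260 + 109.9·0.003900 + 871.1·0.001900 = 3.197 pbw
Glass = total batch minus LOI = 1285 − 3.197 = 1282 pbw (= Σ oxide masses)
percent share: oxide ÷ glass, ×100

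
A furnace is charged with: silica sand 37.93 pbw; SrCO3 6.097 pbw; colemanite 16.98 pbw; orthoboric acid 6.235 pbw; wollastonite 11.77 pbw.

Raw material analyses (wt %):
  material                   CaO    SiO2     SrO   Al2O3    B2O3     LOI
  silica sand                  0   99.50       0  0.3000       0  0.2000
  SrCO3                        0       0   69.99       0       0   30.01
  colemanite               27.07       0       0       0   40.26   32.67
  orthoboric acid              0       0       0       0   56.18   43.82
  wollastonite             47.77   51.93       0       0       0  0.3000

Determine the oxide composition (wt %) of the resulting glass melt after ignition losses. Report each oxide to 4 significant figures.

The working math carries exact precision at all times — the intermediate values are displayed with 4-significant-digit rounding within the worked lines; each reported figure includes exactly one rounding — the derived quantities are computed from the batch weights per 68.79 pbw of glass in exact precision (LOI, totals, yield, the five compositions, net glass mass) exactly as printed in the problem or the answer.
Oxide-by-oxide delivered mass:
  CaO: 16.98·0.2707 + 11.77·0.4777 = 10.22 pbw
  SiO2: 37.93·0.9950 + 11.77·0.5193 = 43.85 pbw
  SrO: 6.097·0.6999 = 4.267 pbw
  Al2O3: 37.93·0.003000 = 0.1138 pbw
  B2O3: 16.98·0.4026 + 6.235·0.5618 = 10.34 pbw
LOI: 37.93·0.002000 + 6.097·0.3001 + 16.98·0.3267 + 6.235·0.4382 + 11.77·0.003000 = 10.22 pbw
batch − LOI leaves glass = 79.01 − 10.22 = 68.79 pbw (consistent with Σ oxide mass)
each wt % is 100 × oxide ÷ glass

Glass mass = 68.79 pbw (batch 79.01 − LOI 10.22).
Composition: CaO 14.86%, SiO2 63.75%, SrO 6.203%, Al2O3 0.1654%, B2O3 15.03%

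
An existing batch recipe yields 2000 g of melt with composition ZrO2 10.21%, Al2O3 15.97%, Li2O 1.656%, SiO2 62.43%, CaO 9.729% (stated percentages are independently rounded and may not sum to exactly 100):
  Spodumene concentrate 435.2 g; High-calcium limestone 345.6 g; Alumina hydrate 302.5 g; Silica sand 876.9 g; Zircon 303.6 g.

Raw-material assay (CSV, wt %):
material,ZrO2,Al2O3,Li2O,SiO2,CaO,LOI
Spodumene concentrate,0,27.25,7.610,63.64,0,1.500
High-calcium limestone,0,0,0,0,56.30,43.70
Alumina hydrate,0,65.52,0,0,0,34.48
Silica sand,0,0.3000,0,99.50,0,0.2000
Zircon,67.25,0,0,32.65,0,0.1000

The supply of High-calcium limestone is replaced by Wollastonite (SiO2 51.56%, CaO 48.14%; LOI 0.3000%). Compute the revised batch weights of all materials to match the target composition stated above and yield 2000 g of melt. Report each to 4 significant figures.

Revised batch per 2000 g melt:
  Spodumene concentrate: 435.2 g
  Wollastonite: 404.2 g
  Alumina hydrate: 303.4 g
  Silica sand: 667.4 g
  Zircon: 303.6 g
Total batch = 2114 g; LOI loss = 114.0 g

All internal work carries full precision at all times. Working values are shown, with 4-significant-digit rounding, when written out — each reported number is rounded just once — all derived quantities (net glass mass, yield, totals, five oxide percentages, ignition loss) are re-derived at full precision from the weighed amounts on 2000 g of glass, exactly as shown in the question or the answer.
Oxide-by-oxide targets in 2000 g melt:
  ZrO2: 10.21% × 2000 = 204.2 g
  Al2O3: 15.97% × 2000 = 319.4 g
  Li2O: 1.656% × 2000 = 33.12 g
  SiO2: 62.43% × 2000 = 1249 g
  CaO: 9.729% × 2000 = 194.6 g
Balance tally, oxide-wise, from the weights as reported, relative to the basis at hand (target by target, the sums agree modulo rounding of the values):
  ZrO2: 303.6·0.6725 = 204.2 g (target 204.2 g)
  Al2O3: 435.2·0.2725 + 303.4·0.6552 + 667.4·0.003000 = 319.4 g (target 319.4 g)
  Li2O: 435.2·0.07610 = 33.12 g (target 33.12 g)
  SiO2: 435.2·0.6364 + 404.2·0.5156 + 667.4·0.9950 + 303.6·0.3265 = 1249 g (target 1249 g)
  CaO: 404.2·0.4814 = 194.6 g (target 194.6 g)
Glass-mass closure: Σ batch − LOI loss = 2000 g (targets for the oxides total 2000 g; stated basis 2000 g — gaps are rounding artifacts).
Adding the batch up: Σ batch = 2114 g; LOI removed, Σ of batch·LOI: 114.0 g; as yield: glass ÷ batch → 94.61%.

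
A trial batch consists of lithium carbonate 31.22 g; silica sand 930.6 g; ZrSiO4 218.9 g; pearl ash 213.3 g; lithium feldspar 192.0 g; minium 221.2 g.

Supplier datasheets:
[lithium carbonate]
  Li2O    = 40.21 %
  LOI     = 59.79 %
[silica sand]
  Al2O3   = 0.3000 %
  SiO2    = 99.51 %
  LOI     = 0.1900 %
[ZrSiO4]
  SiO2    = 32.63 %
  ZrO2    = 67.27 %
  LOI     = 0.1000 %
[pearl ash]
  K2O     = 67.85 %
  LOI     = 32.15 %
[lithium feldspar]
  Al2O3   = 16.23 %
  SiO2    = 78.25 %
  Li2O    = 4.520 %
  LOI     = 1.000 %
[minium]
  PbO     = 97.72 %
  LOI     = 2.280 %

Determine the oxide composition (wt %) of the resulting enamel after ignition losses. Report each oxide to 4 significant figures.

In-progress results appear with 4-significant-figure rounding in the printout — the working math maintains exact precision through the solve — a single rounding produces each reported figure — the derived quantities (six oxide percentages, LOI, glass mass, totals, the yield) are rebuilt in exact precision starting from the weights on 1711 g of glass, as quoted within the problem or answer text.
Delivered oxide masses:
  K2O: 213.3·0.6785 = 144.7 g
  Al2O3: 930.6·0.003000 + 192.0·0.1623 = 33.95 g
  SiO2: 930.6·0.9951 + 218.9·0.3263 + 192.0·0.7825 = 1148 g
  ZrO2: 218.9·0.6727 = 147.3 g
  PbO: 221.2·0.9772 = 216.2 g
  Li2O: 31.22·0.4021 + 192.0·0.04520 = 21.23 g
LOI: 31.22·0.5979 + 930.6·0.001900 + 218.9·0.001000 + 213.3·0.3215 + 192.0·0.01000 + 221.2·0.02280 = 96.19 g
The glass mass, total less LOI, = 1807 − 96.19 = 1711 g (the oxide masses sum to this)
percent by weight: oxide/glass ×100

Glass mass = 1711 g (batch 1807 − LOI 96.19).
Composition: K2O 8.458%, Al2O3 1.984%, SiO2 67.08%, ZrO2 8.606%, PbO 12.63%, Li2O 1.241%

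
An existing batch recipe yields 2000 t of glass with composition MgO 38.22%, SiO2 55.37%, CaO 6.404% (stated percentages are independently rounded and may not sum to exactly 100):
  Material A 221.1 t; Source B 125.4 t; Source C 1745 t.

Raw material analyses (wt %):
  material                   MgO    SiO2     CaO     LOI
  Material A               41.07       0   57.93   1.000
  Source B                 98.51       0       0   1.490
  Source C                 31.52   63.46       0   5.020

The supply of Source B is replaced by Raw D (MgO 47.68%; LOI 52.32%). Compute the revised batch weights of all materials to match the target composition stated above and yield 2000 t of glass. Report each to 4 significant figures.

Each numeric step carries full precision through every step; in-progress results are printed, rounded to four significant digits, on the page. Exactly one rounding lands on every reported result; derived quantities, including yield, ignition loss, the three compositions, glass mass, the totals, are recomputed starting from the weights for 2000 t of glass at exact precision, as set out in the problem or answer text.
The oxide mass targets at 2000 t glass:
  MgO: 38.22% × 2000 = 764.4 t
  SiO2: 55.37% × 2000 = 1107 t
  CaO: 6.404% × 2000 = 128.1 t
Per-oxide balance check working from each reported weight, relative to the basis at hand (every target is met by its sum up to rounding of the answer):
  MgO: 221.1·0.4107 + 259.1·0.4768 + 1745·0.3152 = 764.4 t (target 764.4 t)
  SiO2: 1745·0.6346 = 1107 t (target 1107 t)
  CaO: 221.1·0.5793 = 128.1 t (target 128.1 t)
Consistency of the glass mass: net batch after ignition = 2000 t (the targets, summed, come to 2000 t; basis as stated: 2000 t — differing by rounding only).
Summing the batch: Σ batch = 2225 t; LOI removed, Σ of batch·LOI: 225.4 t; the yield ratio, glass ÷ batch: 89.87%.

Revised batch per 2000 t glass:
  Material A: 221.1 t
  Raw D: 259.1 t
  Source C: 1745 t
Total batch = 2225 t; LOI loss = 225.4 t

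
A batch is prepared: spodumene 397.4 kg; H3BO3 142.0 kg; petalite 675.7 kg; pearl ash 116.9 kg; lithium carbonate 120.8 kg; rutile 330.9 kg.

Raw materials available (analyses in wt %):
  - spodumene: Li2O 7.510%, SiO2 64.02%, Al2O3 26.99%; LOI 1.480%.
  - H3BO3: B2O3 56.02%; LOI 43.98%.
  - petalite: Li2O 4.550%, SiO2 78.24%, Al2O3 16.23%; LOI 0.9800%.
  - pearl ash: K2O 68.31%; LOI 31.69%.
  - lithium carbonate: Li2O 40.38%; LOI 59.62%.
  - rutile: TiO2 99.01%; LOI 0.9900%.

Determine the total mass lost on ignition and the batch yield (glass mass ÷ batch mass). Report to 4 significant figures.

The intermediate values appear, rounded to 4 significant digits, at each printed step. Full float precision is held throughout; exactly one rounding is applied to every reported number; derived quantities (glass mass, the totals, ignition loss, the yield, six oxide percentages) are computed from the weighed amounts on 1596 kg of glass in exact precision, exactly as shown in the problem or answer text.
Ignition loss by material:
  spodumene: 397.4 × 0.01480 = 5.882 kg
  H3BO3: 142.0 × 0.4398 = 62.45 kg
  petalite: 675.7 × 0.009800 = 6.622 kg
  pearl ash: 116.9 × 0.3169 = 37.05 kg
  lithium carbonate: 120.8 × 0.5962 = 72.02 kg
  rutile: 330.9 × 0.009900 = 3.276 kg
Total LOI = 187.3 kg
Glass = batch − LOI = 1784 − 187.3 = 1596 kg

LOI loss = 187.3 kg; glass = 1596 kg; yield = 89.50%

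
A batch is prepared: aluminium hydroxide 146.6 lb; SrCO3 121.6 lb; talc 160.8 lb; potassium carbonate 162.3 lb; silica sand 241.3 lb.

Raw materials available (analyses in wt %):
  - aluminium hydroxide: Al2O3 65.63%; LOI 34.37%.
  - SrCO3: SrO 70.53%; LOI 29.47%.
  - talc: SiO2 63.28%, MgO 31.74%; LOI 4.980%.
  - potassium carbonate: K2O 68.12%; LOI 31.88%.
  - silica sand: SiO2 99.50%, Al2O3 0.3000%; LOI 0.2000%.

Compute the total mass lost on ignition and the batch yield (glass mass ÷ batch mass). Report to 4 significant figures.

LOI loss = 146.5 lb; glass = 686.1 lb; yield = 82.41%

Full precision is kept at all times — mid-chain values appear, rounded to four significant digits, as written. Each reported figure sees exactly one rounding; derived quantities (ignition loss, the totals, the five compositions, net glass mass, the yield) are re-derived in full float precision starting from the weights for 686.1 lb of glass as quoted within problem or answer.
Ignition loss by material:
  aluminium hydroxide: 146.6 × 0.3437 = 50.39 lb
  SrCO3: 121.6 × 0.2947 = 35.84 lb
  talc: 160.8 × 0.04980 = 8.008 lb
  potassium carbonate: 162.3 × 0.3188 = 51.74 lb
  silica sand: 241.3 × 0.002000 = 0.4826 lb
Total LOI = 146.5 lb
Glass = batch − LOI = 832.6 − 146.5 = 686.1 lb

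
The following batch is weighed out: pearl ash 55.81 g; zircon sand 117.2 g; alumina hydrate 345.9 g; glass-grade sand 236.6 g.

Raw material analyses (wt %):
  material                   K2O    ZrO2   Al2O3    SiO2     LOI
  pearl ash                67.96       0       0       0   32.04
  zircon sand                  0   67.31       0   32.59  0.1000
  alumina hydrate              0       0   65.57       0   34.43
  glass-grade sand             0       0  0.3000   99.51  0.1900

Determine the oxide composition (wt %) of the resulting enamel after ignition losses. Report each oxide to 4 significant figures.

Glass mass = 618.0 g (batch 755.5 − LOI 137.5).
Composition: K2O 6.138%, ZrO2 12.77%, Al2O3 36.82%, SiO2 44.28%

Each numeric step holds full precision at every stage; in-progress results are printed, with 4-significant-figure rounding, on the page; each reported figure carries a single rounding — derived quantities (yield, totals, glass mass, ignition loss, four oxide percentages) are carried starting from the weights for 618.0 g of glass at full float precision, as they appear in problem or answer.
Oxide masses out of the charge:
  K2O: 55.81·0.6796 = 37.93 g
  ZrO2: 117.2·0.6731 = 78.89 g
  Al2O3: 345.9·0.6557 + 236.6·0.003000 = 227.5 g
  SiO2: 117.2·0.3259 + 236.6·0.9951 = 273.6 g
LOI: 55.81·0.3204 + 117.2·0.001000 + 345.9·0.3443 + 236.6·0.001900 = 137.5 g
Glass = total batch minus LOI = 755.5 − 137.5 = 618.0 g (equal to the oxide-mass sum)
wt %: oxide over glass, times 100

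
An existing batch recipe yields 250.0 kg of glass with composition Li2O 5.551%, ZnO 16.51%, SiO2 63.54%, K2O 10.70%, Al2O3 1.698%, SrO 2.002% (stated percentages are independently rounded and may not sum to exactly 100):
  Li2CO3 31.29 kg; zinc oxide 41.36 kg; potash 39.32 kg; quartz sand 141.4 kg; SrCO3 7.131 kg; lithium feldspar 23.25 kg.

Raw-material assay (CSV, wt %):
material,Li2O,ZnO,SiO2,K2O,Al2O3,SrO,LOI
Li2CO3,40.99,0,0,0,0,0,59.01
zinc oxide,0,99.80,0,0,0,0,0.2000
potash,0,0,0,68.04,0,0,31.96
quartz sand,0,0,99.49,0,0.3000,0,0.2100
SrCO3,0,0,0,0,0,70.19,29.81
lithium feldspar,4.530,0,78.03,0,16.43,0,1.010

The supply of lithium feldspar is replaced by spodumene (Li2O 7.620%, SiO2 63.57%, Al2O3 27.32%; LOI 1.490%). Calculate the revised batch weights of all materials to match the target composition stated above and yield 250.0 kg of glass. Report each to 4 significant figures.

Revised batch per 250.0 kg glass:
  Li2CO3: 31.28 kg
  zinc oxide: 41.36 kg
  potash: 39.32 kg
  quartz sand: 150.8 kg
  SrCO3: 7.131 kg
  spodumene: 13.88 kg
Total batch = 283.8 kg; LOI loss = 33.76 kg

Mid-chain values are displayed, with 4-significant-digit rounding, as written; all arithmetic carries exact precision from start to finish; exactly one rounding goes into each reported figure. The derived quantities are re-derived in exact precision (the totals, net glass mass, six oxide percentages, LOI, the yield) from the weighed amounts on 250.0 kg of glass, as quoted within the problem or answer text.
The oxide mass targets at 250.0 kg glass:
  Li2O: 5.551% × 250.0 = 13.88 kg
  ZnO: 16.51% × 250.0 = 41.28 kg
  SiO2: 63.54% × 250.0 = 158.8 kg
  K2O: 10.70% × 250.0 = 26.75 kg
  Al2O3: 1.698% × 250.0 = 4.245 kg
  SrO: 2.002% × 250.0 = 5.005 kg
Per-oxide balance check on the weights just shown, against the basis in use (oxide sums agree with the targets exact up to rounding of places):
  Li2O: 31.28·0.4099 + 13.88·0.07620 = 13.88 kg (target 13.88 kg)
  ZnO: 41.36·0.9980 = 41.28 kg (target 41.28 kg)
  SiO2: 150.8·0.9949 + 13.88·0.6357 = 158.9 kg (target 158.8 kg)
  K2O: 39.32·0.6804 = 26.75 kg (target 26.75 kg)
  Al2O3: 150.8·0.003000 + 13.88·0.2732 = 4.244 kg (target 4.245 kg)
  SrO: 7.131·0.7019 = 5.005 kg (target 5.005 kg)
Glass-mass closure: net batch after ignition = 250.0 kg (the targets, summed, come to 250.0 kg; against the stated basis, 250.0 kg — rounding explains the deltas).
Batch grand total — Σ batch = 283.8 kg; the LOI term Σ batch·LOI equals 33.76 kg; the yield ratio, glass ÷ batch: 88.10%.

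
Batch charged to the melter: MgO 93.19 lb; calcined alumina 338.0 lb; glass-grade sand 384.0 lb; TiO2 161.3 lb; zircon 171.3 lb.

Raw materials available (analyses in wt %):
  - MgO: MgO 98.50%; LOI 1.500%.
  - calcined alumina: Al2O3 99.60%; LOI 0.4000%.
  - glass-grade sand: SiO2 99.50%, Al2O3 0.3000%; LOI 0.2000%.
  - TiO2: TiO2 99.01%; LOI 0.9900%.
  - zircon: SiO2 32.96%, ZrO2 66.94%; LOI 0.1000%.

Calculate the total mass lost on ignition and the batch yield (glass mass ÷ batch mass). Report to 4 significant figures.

LOI loss = 5.286 lb; glass = 1143 lb; yield = 99.54%

Intermediates are printed, rounded to 4 significant figures, as written; the working math runs at full precision in every operation — each reported number is rounded only once. The derived quantities, which include the yield, the five compositions, LOI, glass mass, the totals, are re-derived in exact precision, as written in the question or the answer, from the weighed amounts for 1143 lb of glass.
Each material's LOI contribution:
  MgO: 93.19 × 0.01500 = 1.398 lb
  calcined alumina: 338.0 × 0.004000 = 1.352 lb
  glass-grade sand: 384.0 × 0.002000 = 0.7680 lb
  TiO2: 161.3 × 0.009900 = 1.597 lb
  zircon: 171.3 × 0.001000 = 0.1713 lb
Total LOI = 5.286 lb
Glass = batch − LOI = 1148 − 5.286 = 1143 lb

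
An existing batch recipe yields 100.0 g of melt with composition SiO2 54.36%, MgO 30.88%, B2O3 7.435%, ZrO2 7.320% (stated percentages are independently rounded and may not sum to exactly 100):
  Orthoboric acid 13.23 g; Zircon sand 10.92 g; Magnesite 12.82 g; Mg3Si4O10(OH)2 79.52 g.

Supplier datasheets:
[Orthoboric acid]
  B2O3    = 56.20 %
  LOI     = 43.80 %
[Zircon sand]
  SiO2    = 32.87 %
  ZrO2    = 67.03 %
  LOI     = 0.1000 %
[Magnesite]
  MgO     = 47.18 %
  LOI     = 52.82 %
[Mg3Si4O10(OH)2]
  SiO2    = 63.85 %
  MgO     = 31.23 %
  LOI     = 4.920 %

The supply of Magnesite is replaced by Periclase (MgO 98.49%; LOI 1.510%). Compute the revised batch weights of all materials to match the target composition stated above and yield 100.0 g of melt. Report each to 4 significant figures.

Revised batch per 100.0 g melt:
  Orthoboric acid: 13.23 g
  Zircon sand: 10.92 g
  Periclase: 6.140 g
  Mg3Si4O10(OH)2: 79.52 g
Total batch = 109.8 g; LOI loss = 9.811 g

Each numeric step carries full precision from first step to last — in-progress results are shown rounded to 4 significant figures as written; every reported result undergoes a single rounding — derived quantities (the yield, totals, LOI, net glass mass, the four compositions) are carried from the weighed amounts for 100.0 g of glass in full precision, as given in the question or the answer.
Oxide mass targets, per 100.0 g melt:
  SiO2: 54.36% × 100.0 = 54.36 g
  MgO: 30.88% × 100.0 = 30.88 g
  B2O3: 7.435% × 100.0 = 7.435 g
  ZrO2: 7.320% × 100.0 = 7.320 g
Per-oxide balance check on the weights just shown, versus the basis set out (sum by sum, the targets are met within answer rounding):
  SiO2: 10.92·0.3287 + 79.52·0.6385 = 54.36 g (target 54.36 g)
  MgO: 6.140·0.9849 + 79.52·0.3123 = 30.88 g (target 30.88 g)
  B2O3: 13.23·0.5620 = 7.435 g (target 7.435 g)
  ZrO2: 10.92·0.6703 = 7.320 g (target 7.320 g)
Mass balance on the glass: net batch after ignition = 100.0 g (the targets, summed, come to 100.0 g; stated basis 100.0 g — deltas are rounding alone).
Adding the batch up: Σ batch = 109.8 g; LOI removed, Σ of batch·LOI: 9.811 g; the yield ratio, glass ÷ batch: 91.07%.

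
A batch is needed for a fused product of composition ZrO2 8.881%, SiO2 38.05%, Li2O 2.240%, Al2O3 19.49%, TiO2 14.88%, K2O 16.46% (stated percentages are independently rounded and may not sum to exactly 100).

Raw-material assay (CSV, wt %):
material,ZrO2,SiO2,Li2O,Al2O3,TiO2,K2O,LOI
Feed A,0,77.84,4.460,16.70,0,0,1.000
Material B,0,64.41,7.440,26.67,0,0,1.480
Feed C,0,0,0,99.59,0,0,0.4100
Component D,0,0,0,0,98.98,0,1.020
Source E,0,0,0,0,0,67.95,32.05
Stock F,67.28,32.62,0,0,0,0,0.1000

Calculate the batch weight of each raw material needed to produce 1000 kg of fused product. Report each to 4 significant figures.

Working values are shown (rounded to four significant digits) on the page — all internal work keeps full precision from first step to last. Every reported value undergoes a single rounding; derived quantities, which include six oxide percentages, glass mass, yield, the totals, ignition loss, are recomputed at full float precision, as written in either problem or answer, starting from the weights at 1000 kg of glass.
Target oxide masses per 1000 kg fused product:
  ZrO2: 8.881% × 1000 = 88.81 kg
  SiO2: 38.05% × 1000 = 380.5 kg
  Li2O: 2.240% × 1000 = 22.40 kg
  Al2O3: 19.49% × 1000 = 194.9 kg
  TiO2: 14.88% × 1000 = 148.8 kg
  K2O: 16.46% × 1000 = 164.6 kg
Checking each oxide sum on the weights just shown, at the basis given (delivered sums recover each target exact up to rounding of places):
  ZrO2: 132.0·0.6728 = 88.81 kg (target 88.81 kg)
  SiO2: 365.9·0.7784 + 81.76·0.6441 + 132.0·0.3262 = 380.5 kg (target 380.5 kg)
  Li2O: 365.9·0.04460 + 81.76·0.07440 = 22.40 kg (target 22.40 kg)
  Al2O3: 365.9·0.1670 + 81.76·0.2667 + 112.5·0.9959 = 194.9 kg (target 194.9 kg)
  TiO2: 150.3·0.9898 = 148.8 kg (target 148.8 kg)
  K2O: 242.2·0.6795 = 164.6 kg (target 164.6 kg)
Auditing the glass mass value: batch total minus LOI = 1000 kg (the Σ of target masses is 1000 kg; stated basis 1000 kg — differing by rounding only).
Batch total: Σ batch = 1085 kg; LOI removed, Σ of batch·LOI: 84.62 kg; yield = glass ÷ total batch = 92.20%.

Batch per 1000 kg fused product:
  Feed A: 365.9 kg
  Material B: 81.76 kg
  Feed C: 112.5 kg
  Component D: 150.3 kg
  Source E: 242.2 kg
  Stock F: 132.0 kg
Total batch = 1085 kg; LOI loss = 84.62 kg; yield = 92.20%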